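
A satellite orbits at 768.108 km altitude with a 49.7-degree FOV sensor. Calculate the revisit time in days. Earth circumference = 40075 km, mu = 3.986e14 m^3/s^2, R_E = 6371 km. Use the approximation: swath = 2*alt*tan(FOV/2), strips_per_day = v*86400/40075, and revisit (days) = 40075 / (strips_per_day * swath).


swath = 2*768.108*tan(0.4337143) = 711.4589 km
v = sqrt(mu/r) = 7472.1687 m/s = 7.4722 km/s
strips/day = v*86400/40075 = 7.4722*86400/40075 = 16.1097
coverage/day = strips * swath = 16.1097 * 711.4589 = 11461.3748 km
revisit = 40075 / 11461.3748 = 3.4965 days

3.4965 days


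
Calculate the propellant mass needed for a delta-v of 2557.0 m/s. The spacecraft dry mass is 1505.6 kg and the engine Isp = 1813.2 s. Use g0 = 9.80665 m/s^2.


ve = Isp * g0 = 1813.2 * 9.80665 = 17781.417780 m/s
mass ratio = exp(dv/ve) = exp(2557.0/17781.417780) = 1.15465524
m_prop = m_dry * (mr - 1) = 1505.6 * (1.15465524 - 1)
m_prop = 232.8489 kg

232.8489 kg


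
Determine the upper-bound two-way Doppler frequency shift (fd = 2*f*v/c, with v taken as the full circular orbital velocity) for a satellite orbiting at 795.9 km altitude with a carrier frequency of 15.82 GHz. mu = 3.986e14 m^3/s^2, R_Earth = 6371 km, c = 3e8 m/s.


r = 7.1669e+06 m
v = sqrt(mu/r) = 7457.6668 m/s (worst-case radial velocity)
f = 15.82 GHz = 1.582e+10 Hz
fd = 2*f*v/c = 2*1.582e+10*7457.6668/3.0e+08
fd = 786535.2569 Hz

786535.2569 Hz


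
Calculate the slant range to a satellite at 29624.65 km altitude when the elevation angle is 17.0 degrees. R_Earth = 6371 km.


h = 29624.65 km, el = 17.0 deg
d = -R_E*sin(el) + sqrt((R_E*sin(el))^2 + 2*R_E*h + h^2)
d = -6371.0000*sin(0.296706) + sqrt((6371.0000*0.2923717)^2 + 2*6371.0000*29624.65 + 29624.65^2)
d = 33613.5853 km

33613.5853 km


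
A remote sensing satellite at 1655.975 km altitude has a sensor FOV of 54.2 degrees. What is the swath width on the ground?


FOV = 54.2 deg = 0.9459685 rad
swath = 2 * alt * tan(FOV/2) = 2 * 1655.975 * tan(0.4729842)
swath = 2 * 1655.975 * 0.5117259
swath = 1694.8104 km

1694.8104 km


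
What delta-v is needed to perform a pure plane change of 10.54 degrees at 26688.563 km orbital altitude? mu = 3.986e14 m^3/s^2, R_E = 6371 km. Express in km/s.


r = 33059.5630 km = 3.3059563e+07 m
V = sqrt(mu/r) = 3472.3228 m/s
di = 10.54 deg = 0.1839577 rad
dV = 2*V*sin(di/2) = 2*3472.3228*sin(0.09197885)
dV = 637.8602 m/s = 0.6378602 km/s

0.6379 km/s


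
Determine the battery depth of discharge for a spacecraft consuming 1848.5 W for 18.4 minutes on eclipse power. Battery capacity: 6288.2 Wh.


E_used = P * t / 60 = 1848.5 * 18.4 / 60 = 566.8733 Wh
DOD = E_used / E_total * 100 = 566.8733 / 6288.2 * 100
DOD = 9.0149 %

9.0149 %


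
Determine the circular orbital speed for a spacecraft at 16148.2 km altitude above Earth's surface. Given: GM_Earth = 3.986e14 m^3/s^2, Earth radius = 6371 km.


r = R_E + alt = 6371.0 + 16148.2 = 22519.2000 km = 2.25192e+07 m
v = sqrt(mu/r) = sqrt(3.986e14 / 2.25192e+07) = 4207.1904 m/s = 4.2072 km/s

4.2072 km/s


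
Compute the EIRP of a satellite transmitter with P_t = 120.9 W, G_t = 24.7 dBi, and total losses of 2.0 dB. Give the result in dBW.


Pt = 120.9 W = 20.8243 dBW
EIRP = Pt_dBW + Gt - losses = 20.8243 + 24.7 - 2.0 = 43.5243 dBW

43.5243 dBW


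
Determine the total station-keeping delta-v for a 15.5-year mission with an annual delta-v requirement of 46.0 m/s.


dV = rate * years = 46.0 * 15.5
dV = 713.0000 m/s

713.0000 m/s


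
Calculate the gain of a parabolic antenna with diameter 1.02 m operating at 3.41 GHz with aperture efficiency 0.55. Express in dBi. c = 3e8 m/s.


lambda = c/f = 3e8 / 3.41e+09 = 0.08797654 m
G = eta*(pi*D/lambda)^2 = 0.55*(pi*1.02/0.08797654)^2
G = 729.6743 (linear)
G = 10*log10(729.6743) = 28.6313 dBi

28.6313 dBi


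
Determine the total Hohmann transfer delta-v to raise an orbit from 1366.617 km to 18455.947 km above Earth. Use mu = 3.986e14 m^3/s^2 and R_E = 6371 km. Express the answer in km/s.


r1 = 7737.6170 km = 7.737617e+06 m
r2 = 24826.9470 km = 2.4826947e+07 m
dv1 = sqrt(mu/r1)*(sqrt(2*r2/(r1+r2)) - 1) = 1685.3963 m/s
dv2 = sqrt(mu/r2)*(1 - sqrt(2*r1/(r1+r2))) = 1244.6997 m/s
total dv = |dv1| + |dv2| = 1685.3963 + 1244.6997 = 2930.0961 m/s = 2.9301 km/s

2.9301 km/s


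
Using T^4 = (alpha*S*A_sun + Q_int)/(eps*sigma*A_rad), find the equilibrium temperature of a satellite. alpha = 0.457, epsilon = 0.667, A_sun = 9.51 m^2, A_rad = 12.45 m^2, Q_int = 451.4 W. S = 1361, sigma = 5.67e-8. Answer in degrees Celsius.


Numerator = alpha*S*A_sun + Q_int = 0.457*1361*9.51 + 451.4 = 6366.4013 W
Denominator = eps*sigma*A_rad = 0.667*5.67e-8*12.45 = 4.7084531e-07 W/K^4
T^4 = 1.3521216e+10 K^4
T = 340.9997 K = 67.8497 C

67.8497 degrees Celsius


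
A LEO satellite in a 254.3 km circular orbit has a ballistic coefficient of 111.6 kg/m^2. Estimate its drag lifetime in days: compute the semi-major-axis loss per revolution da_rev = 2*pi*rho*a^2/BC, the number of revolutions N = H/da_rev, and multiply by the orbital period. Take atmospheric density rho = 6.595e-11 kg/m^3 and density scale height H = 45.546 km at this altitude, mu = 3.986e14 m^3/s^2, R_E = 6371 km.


a = R_E + alt = 6625.3000 km = 6.6253e+06 m
da_rev = 2*pi*rho*a^2/BC = 2*pi*6.595e-11*(6.6253e+06)^2/111.6 = 162.982723 m per revolution
N = H/da_rev = 45546.0000 m / 162.982723 m = 279.4529 revolutions
P = 2*pi*sqrt(a^3/mu) = 5366.8511 s
lifetime = N*P = 279.4529 * 5366.8511 = 1.4997823e+06 s = 17.3586 days

17.3586 days


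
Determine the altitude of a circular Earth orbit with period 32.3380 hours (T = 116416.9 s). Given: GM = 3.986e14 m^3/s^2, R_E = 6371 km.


T = 116416.9 s
r = (mu*T^2/(4*pi^2))^(1/3) = (3.986e14 * 116416.9^2 / (4*pi^2))^(1/3)
r = 5.1531155e+07 m = 51531.1546 km
alt = r - R_E = 51531.1546 - 6371 = 45160.1546 km

45160.1546 km


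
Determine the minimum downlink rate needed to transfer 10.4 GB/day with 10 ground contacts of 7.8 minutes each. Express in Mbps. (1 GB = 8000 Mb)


total contact time = 10 * 7.8 * 60 = 4680.0000 s
data = 10.4 GB = 83200.0000 Mb
rate = 83200.0000 / 4680.0000 = 17.7778 Mbps

17.7778 Mbps


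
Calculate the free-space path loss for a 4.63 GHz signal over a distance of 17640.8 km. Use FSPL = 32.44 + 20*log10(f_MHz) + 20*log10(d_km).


f = 4.63 GHz = 4630.0000 MHz
d = 17640.8 km
FSPL = 32.44 + 20*log10(4630.0000) + 20*log10(17640.8)
FSPL = 32.44 + 73.3116 + 84.9304
FSPL = 190.6820 dB

190.6820 dB


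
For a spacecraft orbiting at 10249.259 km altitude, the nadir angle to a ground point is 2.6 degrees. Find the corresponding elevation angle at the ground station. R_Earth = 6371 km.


r = R_E + alt = 16620.2590 km
Law of sines in the satellite / Earth-center / ground-point triangle:
  sin(nadir)/R_E = sin(90 + el)/r  =>  cos(el) = (r/R_E)*sin(nadir)
cos(el) = (16620.2590 / 6371.0000) * sin(2.6 deg) = 0.1183401
el = arccos(0.1183401) = 83.2037 deg
(Earth-central angle = 90 - nadir - el = 4.1963 deg)

83.2037 degrees


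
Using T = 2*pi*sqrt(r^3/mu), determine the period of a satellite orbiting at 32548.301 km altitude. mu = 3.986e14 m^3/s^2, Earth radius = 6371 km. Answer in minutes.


r = 38919.3010 km = 3.8919301e+07 m
T = 2*pi*sqrt(r^3/mu) = 2*pi*sqrt(5.8951532e+22 / 3.986e14)
T = 76411.5076 s = 1273.5251 min

1273.5251 minutes


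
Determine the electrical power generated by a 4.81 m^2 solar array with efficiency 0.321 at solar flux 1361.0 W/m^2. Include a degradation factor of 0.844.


P = area * eta * S * degradation
P = 4.81 * 0.321 * 1361.0 * 0.844
P = 1773.5796 W

1773.5796 W


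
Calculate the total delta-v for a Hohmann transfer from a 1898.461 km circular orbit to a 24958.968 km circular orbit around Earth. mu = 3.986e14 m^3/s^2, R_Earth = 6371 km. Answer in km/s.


r1 = 8269.4610 km = 8.269461e+06 m
r2 = 31329.9680 km = 3.1329968e+07 m
dv1 = sqrt(mu/r1)*(sqrt(2*r2/(r1+r2)) - 1) = 1790.6175 m/s
dv2 = sqrt(mu/r2)*(1 - sqrt(2*r1/(r1+r2))) = 1261.7388 m/s
total dv = |dv1| + |dv2| = 1790.6175 + 1261.7388 = 3052.3562 m/s = 3.0524 km/s

3.0524 km/s


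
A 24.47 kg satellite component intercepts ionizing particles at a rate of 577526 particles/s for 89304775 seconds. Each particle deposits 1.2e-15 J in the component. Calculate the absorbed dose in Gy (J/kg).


Total energy deposited = rate * time * E_per
  = 577526 * 89304775 * 1.2e-15 = 0.061891 J
Dose = E_total / mass = 0.061891 / 24.47
Dose = 0.00252926 Gy

0.0025 Gy


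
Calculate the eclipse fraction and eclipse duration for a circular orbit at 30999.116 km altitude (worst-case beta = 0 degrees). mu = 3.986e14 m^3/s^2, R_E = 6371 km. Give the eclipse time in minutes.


r = 37370.1160 km
T = 1198.2478 min
Eclipse fraction = arcsin(R_E/r)/pi = arcsin(6371.0000/37370.1160)/pi
= arcsin(0.1704838)/pi = 0.05453306
Eclipse duration = 0.05453306 * 1198.2478 = 65.3441 min

65.3441 minutes


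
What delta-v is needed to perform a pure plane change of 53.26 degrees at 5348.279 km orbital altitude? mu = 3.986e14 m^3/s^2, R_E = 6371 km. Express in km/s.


r = 11719.2790 km = 1.1719279e+07 m
V = sqrt(mu/r) = 5832.0092 m/s
di = 53.26 deg = 0.9295624 rad
dV = 2*V*sin(di/2) = 2*5832.0092*sin(0.4647812)
dV = 5228.1304 m/s = 5.2281 km/s

5.2281 km/s


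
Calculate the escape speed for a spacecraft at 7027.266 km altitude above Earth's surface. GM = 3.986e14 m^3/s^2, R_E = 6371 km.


r = 6371.0 + 7027.266 = 13398.2660 km = 1.3398266e+07 m
v_esc = sqrt(2*mu/r) = sqrt(2*3.986e14 / 1.3398266e+07)
v_esc = 7713.6397 m/s = 7.7136 km/s

7.7136 km/s


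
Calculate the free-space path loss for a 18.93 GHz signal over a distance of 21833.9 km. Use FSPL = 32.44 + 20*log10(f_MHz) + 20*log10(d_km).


f = 18.93 GHz = 18930.0000 MHz
d = 21833.9 km
FSPL = 32.44 + 20*log10(18930.0000) + 20*log10(21833.9)
FSPL = 32.44 + 85.5430 + 86.7826
FSPL = 204.7656 dB

204.7656 dB


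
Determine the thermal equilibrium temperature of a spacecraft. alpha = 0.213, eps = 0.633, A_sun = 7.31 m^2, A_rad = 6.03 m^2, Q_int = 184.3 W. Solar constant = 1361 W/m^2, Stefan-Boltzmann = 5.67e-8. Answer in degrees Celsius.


Numerator = alpha*S*A_sun + Q_int = 0.213*1361*7.31 + 184.3 = 2303.4178 W
Denominator = eps*sigma*A_rad = 0.633*5.67e-8*6.03 = 2.1642333e-07 W/K^4
T^4 = 1.0643112e+10 K^4
T = 321.1938 K = 48.0438 C

48.0438 degrees Celsius


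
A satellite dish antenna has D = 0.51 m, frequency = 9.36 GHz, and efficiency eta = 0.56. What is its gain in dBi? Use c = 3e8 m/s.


lambda = c/f = 3e8 / 9.36e+09 = 0.03205128 m
G = eta*(pi*D/lambda)^2 = 0.56*(pi*0.51/0.03205128)^2
G = 1399.3853 (linear)
G = 10*log10(1399.3853) = 31.4594 dBi

31.4594 dBi


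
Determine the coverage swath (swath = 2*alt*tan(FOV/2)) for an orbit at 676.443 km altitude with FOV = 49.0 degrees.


FOV = 49.0 deg = 0.8552113 rad
swath = 2 * alt * tan(FOV/2) = 2 * 676.443 * tan(0.4276057)
swath = 2 * 676.443 * 0.4557263
swath = 616.5457 km

616.5457 km


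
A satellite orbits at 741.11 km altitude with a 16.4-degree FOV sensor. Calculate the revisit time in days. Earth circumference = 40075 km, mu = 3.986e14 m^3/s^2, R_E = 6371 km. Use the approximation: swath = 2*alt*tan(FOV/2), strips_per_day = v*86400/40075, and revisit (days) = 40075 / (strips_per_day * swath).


swath = 2*741.11*tan(0.143117) = 213.5912 km
v = sqrt(mu/r) = 7486.3377 m/s = 7.4863 km/s
strips/day = v*86400/40075 = 7.4863*86400/40075 = 16.1402
coverage/day = strips * swath = 16.1402 * 213.5912 = 3447.4098 km
revisit = 40075 / 3447.4098 = 11.6247 days

11.6247 days


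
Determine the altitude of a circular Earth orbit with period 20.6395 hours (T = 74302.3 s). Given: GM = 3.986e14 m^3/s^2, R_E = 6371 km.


T = 74302.3 s
r = (mu*T^2/(4*pi^2))^(1/3) = (3.986e14 * 74302.3^2 / (4*pi^2))^(1/3)
r = 3.8199765e+07 m = 38199.7650 km
alt = r - R_E = 38199.7650 - 6371 = 31828.7650 km

31828.7650 km


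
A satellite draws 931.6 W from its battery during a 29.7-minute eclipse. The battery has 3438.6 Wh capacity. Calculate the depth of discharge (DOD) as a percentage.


E_used = P * t / 60 = 931.6 * 29.7 / 60 = 461.1420 Wh
DOD = E_used / E_total * 100 = 461.1420 / 3438.6 * 100
DOD = 13.4107 %

13.4107 %


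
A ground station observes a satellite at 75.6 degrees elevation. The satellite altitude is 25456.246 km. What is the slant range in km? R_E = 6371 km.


h = 25456.246 km, el = 75.6 deg
d = -R_E*sin(el) + sqrt((R_E*sin(el))^2 + 2*R_E*h + h^2)
d = -6371.0000*sin(1.3195) + sqrt((6371.0000*0.9685832)^2 + 2*6371.0000*25456.246 + 25456.246^2)
d = 25616.9414 km

25616.9414 km


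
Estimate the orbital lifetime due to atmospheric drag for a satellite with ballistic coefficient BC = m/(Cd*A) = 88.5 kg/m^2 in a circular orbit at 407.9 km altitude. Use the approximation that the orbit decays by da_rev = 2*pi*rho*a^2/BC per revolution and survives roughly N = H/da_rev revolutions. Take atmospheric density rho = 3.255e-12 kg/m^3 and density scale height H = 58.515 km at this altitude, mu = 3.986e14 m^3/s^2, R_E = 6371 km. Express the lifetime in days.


a = R_E + alt = 6778.9000 km = 6.7789e+06 m
da_rev = 2*pi*rho*a^2/BC = 2*pi*3.255e-12*(6.7789e+06)^2/88.5 = 10.619548 m per revolution
N = H/da_rev = 58515.0000 m / 10.619548 m = 5510.1214 revolutions
P = 2*pi*sqrt(a^3/mu) = 5554.5651 s
lifetime = N*P = 5510.1214 * 5554.5651 = 3.0606328e+07 s = 354.2399 days

354.2399 days


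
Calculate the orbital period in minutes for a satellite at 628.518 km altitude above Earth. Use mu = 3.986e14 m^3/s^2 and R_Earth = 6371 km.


r = 6999.5180 km = 6.999518e+06 m
T = 2*pi*sqrt(r^3/mu) = 2*pi*sqrt(3.4292915e+20 / 3.986e14)
T = 5827.9179 s = 97.1320 min

97.1320 minutes


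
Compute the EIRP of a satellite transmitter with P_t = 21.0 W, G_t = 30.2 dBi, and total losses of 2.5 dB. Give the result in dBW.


Pt = 21.0 W = 13.2222 dBW
EIRP = Pt_dBW + Gt - losses = 13.2222 + 30.2 - 2.5 = 40.9222 dBW

40.9222 dBW


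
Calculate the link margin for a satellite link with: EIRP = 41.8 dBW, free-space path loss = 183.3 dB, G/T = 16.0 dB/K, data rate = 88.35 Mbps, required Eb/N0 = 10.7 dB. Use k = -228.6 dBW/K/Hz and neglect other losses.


C/N0 = EIRP - FSPL + G/T - k = 41.8 - 183.3 + 16.0 - (-228.6)
C/N0 = 103.1000 dB-Hz
R_b = 88.35 Mbps = 8.835e+07 bps -> 10*log10(R_b) = 79.4621 dB-Hz
Eb/N0 = C/N0 - 10*log10(R_b) = 103.1000 - 79.4621 = 23.6379 dB
Margin = Eb/N0 - Eb/N0_req = 23.6379 - 10.7 = 12.9379 dB (link closes)

12.9379 dB


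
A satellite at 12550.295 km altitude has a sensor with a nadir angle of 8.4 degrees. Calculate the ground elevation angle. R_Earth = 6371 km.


r = R_E + alt = 18921.2950 km
Law of sines in the satellite / Earth-center / ground-point triangle:
  sin(nadir)/R_E = sin(90 + el)/r  =>  cos(el) = (r/R_E)*sin(nadir)
cos(el) = (18921.2950 / 6371.0000) * sin(8.4 deg) = 0.4338534
el = arccos(0.4338534) = 64.2876 deg
(Earth-central angle = 90 - nadir - el = 17.3124 deg)

64.2876 degrees


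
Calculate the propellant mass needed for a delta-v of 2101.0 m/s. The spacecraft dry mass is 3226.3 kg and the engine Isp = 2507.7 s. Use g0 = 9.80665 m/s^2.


ve = Isp * g0 = 2507.7 * 9.80665 = 24592.136205 m/s
mass ratio = exp(dv/ve) = exp(2101.0/24592.136205) = 1.08918947
m_prop = m_dry * (mr - 1) = 3226.3 * (1.08918947 - 1)
m_prop = 287.7520 kg

287.7520 kg


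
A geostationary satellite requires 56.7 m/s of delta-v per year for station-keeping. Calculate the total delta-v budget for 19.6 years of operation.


dV = rate * years = 56.7 * 19.6
dV = 1111.3200 m/s

1111.3200 m/s


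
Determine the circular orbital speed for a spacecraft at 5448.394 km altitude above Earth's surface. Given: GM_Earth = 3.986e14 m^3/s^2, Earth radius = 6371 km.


r = R_E + alt = 6371.0 + 5448.394 = 11819.3940 km = 1.1819394e+07 m
v = sqrt(mu/r) = sqrt(3.986e14 / 1.1819394e+07) = 5807.2569 m/s = 5.8073 km/s

5.8073 km/s


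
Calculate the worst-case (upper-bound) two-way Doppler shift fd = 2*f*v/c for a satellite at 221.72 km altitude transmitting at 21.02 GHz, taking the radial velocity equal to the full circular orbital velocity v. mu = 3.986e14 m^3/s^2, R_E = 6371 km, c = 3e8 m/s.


r = 6.59272e+06 m
v = sqrt(mu/r) = 7775.6433 m/s (worst-case radial velocity)
f = 21.02 GHz = 2.102e+10 Hz
fd = 2*f*v/c = 2*2.102e+10*7775.6433/3.0e+08
fd = 1.0896268e+06 Hz

1.0896e+06 Hz


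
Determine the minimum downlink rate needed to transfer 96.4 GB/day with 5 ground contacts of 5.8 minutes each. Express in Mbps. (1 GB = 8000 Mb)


total contact time = 5 * 5.8 * 60 = 1740.0000 s
data = 96.4 GB = 771200.0000 Mb
rate = 771200.0000 / 1740.0000 = 443.2184 Mbps

443.2184 Mbps


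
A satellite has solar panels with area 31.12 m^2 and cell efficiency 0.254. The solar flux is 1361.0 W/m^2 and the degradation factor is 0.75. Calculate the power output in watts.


P = area * eta * S * degradation
P = 31.12 * 0.254 * 1361.0 * 0.75
P = 8068.4980 W

8068.4980 W


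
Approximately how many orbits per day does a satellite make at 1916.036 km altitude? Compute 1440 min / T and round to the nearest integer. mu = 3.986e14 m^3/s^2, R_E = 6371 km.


r = 8.287036e+06 m
T = 2*pi*sqrt(r^3/mu) = 7507.7544 s = 125.1292 min
revs/day = 1440 / 125.1292 = 11.5081
Rounded: 12 revolutions per day

12 revolutions per day


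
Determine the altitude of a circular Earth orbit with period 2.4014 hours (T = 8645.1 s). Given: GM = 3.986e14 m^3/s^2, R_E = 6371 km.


T = 8645.1 s
r = (mu*T^2/(4*pi^2))^(1/3) = (3.986e14 * 8645.1^2 / (4*pi^2))^(1/3)
r = 9.1041457e+06 m = 9104.1457 km
alt = r - R_E = 9104.1457 - 6371 = 2733.1457 km

2733.1457 km


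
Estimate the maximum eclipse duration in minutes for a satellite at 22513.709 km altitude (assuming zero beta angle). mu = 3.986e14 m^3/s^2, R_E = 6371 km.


r = 28884.7090 km
T = 814.2579 min
Eclipse fraction = arcsin(R_E/r)/pi = arcsin(6371.0000/28884.7090)/pi
= arcsin(0.2205665)/pi = 0.07079061
Eclipse duration = 0.07079061 * 814.2579 = 57.6418 min

57.6418 minutes


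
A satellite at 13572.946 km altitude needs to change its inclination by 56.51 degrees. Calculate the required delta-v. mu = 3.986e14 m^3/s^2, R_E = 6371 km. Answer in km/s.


r = 19943.9460 km = 1.9943946e+07 m
V = sqrt(mu/r) = 4470.5721 m/s
di = 56.51 deg = 0.9862856 rad
dV = 2*V*sin(di/2) = 2*4470.5721*sin(0.4931428)
dV = 4232.7067 m/s = 4.2327 km/s

4.2327 km/s


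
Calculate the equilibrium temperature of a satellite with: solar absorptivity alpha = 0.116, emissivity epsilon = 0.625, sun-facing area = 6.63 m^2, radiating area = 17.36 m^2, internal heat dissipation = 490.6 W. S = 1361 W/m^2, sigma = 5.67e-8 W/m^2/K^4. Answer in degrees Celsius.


Numerator = alpha*S*A_sun + Q_int = 0.116*1361*6.63 + 490.6 = 1537.3179 W
Denominator = eps*sigma*A_rad = 0.625*5.67e-8*17.36 = 6.15195e-07 W/K^4
T^4 = 2.4989115e+09 K^4
T = 223.5825 K = -49.5675 C

-49.5675 degrees Celsius


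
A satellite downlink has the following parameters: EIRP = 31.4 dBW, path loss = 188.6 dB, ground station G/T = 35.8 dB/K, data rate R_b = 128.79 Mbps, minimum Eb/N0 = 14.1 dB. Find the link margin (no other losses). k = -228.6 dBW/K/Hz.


C/N0 = EIRP - FSPL + G/T - k = 31.4 - 188.6 + 35.8 - (-228.6)
C/N0 = 107.2000 dB-Hz
R_b = 128.79 Mbps = 1.2879e+08 bps -> 10*log10(R_b) = 81.0988 dB-Hz
Eb/N0 = C/N0 - 10*log10(R_b) = 107.2000 - 81.0988 = 26.1012 dB
Margin = Eb/N0 - Eb/N0_req = 26.1012 - 14.1 = 12.0012 dB (link closes)

12.0012 dB


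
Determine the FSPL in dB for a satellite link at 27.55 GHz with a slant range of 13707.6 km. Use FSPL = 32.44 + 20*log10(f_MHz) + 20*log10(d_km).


f = 27.55 GHz = 27550.0000 MHz
d = 13707.6 km
FSPL = 32.44 + 20*log10(27550.0000) + 20*log10(13707.6)
FSPL = 32.44 + 88.8024 + 82.7392
FSPL = 203.9817 dB

203.9817 dB


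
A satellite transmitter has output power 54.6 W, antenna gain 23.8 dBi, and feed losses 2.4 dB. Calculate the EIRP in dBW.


Pt = 54.6 W = 17.3719 dBW
EIRP = Pt_dBW + Gt - losses = 17.3719 + 23.8 - 2.4 = 38.7719 dBW

38.7719 dBW


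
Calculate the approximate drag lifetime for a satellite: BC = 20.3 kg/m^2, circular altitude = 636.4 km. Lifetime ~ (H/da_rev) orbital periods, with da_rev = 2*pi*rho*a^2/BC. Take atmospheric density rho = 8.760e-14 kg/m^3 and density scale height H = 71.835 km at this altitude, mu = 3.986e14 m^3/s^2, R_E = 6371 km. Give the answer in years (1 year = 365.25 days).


a = R_E + alt = 7007.4000 km = 7.0074e+06 m
da_rev = 2*pi*rho*a^2/BC = 2*pi*8.760e-14*(7.0074e+06)^2/20.3 = 1.331379 m per revolution
N = H/da_rev = 71835.0000 m / 1.331379 m = 53955.3286 revolutions
P = 2*pi*sqrt(a^3/mu) = 5837.7647 s
lifetime = N*P = 53955.3286 * 5837.7647 = 3.1497851e+08 s = 3645.5846 days
years = 3645.5846 / 365.25 = 9.9811 years

9.9811 years


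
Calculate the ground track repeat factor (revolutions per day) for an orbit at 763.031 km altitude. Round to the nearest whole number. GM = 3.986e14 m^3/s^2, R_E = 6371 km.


r = 7.134031e+06 m
T = 2*pi*sqrt(r^3/mu) = 5996.7191 s = 99.9453 min
revs/day = 1440 / 99.9453 = 14.4079
Rounded: 14 revolutions per day

14 revolutions per day


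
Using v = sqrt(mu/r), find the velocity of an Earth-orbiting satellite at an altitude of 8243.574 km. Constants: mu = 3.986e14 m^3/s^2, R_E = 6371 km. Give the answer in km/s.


r = R_E + alt = 6371.0 + 8243.574 = 14614.5740 km = 1.4614574e+07 m
v = sqrt(mu/r) = sqrt(3.986e14 / 1.4614574e+07) = 5222.4653 m/s = 5.2225 km/s

5.2225 km/s


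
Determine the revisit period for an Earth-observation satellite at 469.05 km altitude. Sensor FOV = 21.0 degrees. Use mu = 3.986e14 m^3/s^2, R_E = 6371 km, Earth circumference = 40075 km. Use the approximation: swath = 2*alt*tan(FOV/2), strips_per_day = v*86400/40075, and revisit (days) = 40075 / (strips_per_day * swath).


swath = 2*469.05*tan(0.1832596) = 173.8666 km
v = sqrt(mu/r) = 7633.7689 m/s = 7.6338 km/s
strips/day = v*86400/40075 = 7.6338*86400/40075 = 16.4581
coverage/day = strips * swath = 16.4581 * 173.8666 = 2861.5101 km
revisit = 40075 / 2861.5101 = 14.0048 days

14.0048 days


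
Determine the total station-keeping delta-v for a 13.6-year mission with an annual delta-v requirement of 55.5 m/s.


dV = rate * years = 55.5 * 13.6
dV = 754.8000 m/s

754.8000 m/s


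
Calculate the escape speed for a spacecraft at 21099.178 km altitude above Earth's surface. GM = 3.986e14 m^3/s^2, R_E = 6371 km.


r = 6371.0 + 21099.178 = 27470.1780 km = 2.7470178e+07 m
v_esc = sqrt(2*mu/r) = sqrt(2*3.986e14 / 2.7470178e+07)
v_esc = 5387.0736 m/s = 5.3871 km/s

5.3871 km/s


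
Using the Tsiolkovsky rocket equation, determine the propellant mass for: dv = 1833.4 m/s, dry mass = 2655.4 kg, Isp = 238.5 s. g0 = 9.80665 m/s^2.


ve = Isp * g0 = 238.5 * 9.80665 = 2338.886025 m/s
mass ratio = exp(dv/ve) = exp(1833.4/2338.886025) = 2.18994722
m_prop = m_dry * (mr - 1) = 2655.4 * (2.18994722 - 1)
m_prop = 3159.7859 kg

3159.7859 kg


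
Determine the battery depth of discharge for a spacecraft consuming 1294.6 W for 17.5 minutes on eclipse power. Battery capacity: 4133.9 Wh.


E_used = P * t / 60 = 1294.6 * 17.5 / 60 = 377.5917 Wh
DOD = E_used / E_total * 100 = 377.5917 / 4133.9 * 100
DOD = 9.1340 %

9.1340 %


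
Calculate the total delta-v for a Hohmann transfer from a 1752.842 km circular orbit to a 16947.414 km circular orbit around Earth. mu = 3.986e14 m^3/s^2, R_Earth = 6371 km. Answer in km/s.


r1 = 8123.8420 km = 8.123842e+06 m
r2 = 23318.4140 km = 2.3318414e+07 m
dv1 = sqrt(mu/r1)*(sqrt(2*r2/(r1+r2)) - 1) = 1526.2403 m/s
dv2 = sqrt(mu/r2)*(1 - sqrt(2*r1/(r1+r2))) = 1162.4002 m/s
total dv = |dv1| + |dv2| = 1526.2403 + 1162.4002 = 2688.6405 m/s = 2.6886 km/s

2.6886 km/s


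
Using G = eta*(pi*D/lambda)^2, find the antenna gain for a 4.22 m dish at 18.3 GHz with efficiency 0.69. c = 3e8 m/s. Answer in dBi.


lambda = c/f = 3e8 / 1.83e+10 = 0.01639344 m
G = eta*(pi*D/lambda)^2 = 0.69*(pi*4.22/0.01639344)^2
G = 451266.8257 (linear)
G = 10*log10(451266.8257) = 56.5443 dBi

56.5443 dBi


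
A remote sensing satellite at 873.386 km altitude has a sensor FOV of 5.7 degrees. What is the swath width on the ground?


FOV = 5.7 deg = 0.09948377 rad
swath = 2 * alt * tan(FOV/2) = 2 * 873.386 * tan(0.04974188)
swath = 2 * 873.386 * 0.04978295
swath = 86.9595 km

86.9595 km


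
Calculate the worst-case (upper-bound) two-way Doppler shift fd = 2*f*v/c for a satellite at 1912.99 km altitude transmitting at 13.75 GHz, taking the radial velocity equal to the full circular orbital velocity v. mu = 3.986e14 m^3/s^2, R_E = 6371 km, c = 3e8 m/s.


r = 8.28399e+06 m
v = sqrt(mu/r) = 6936.6353 m/s (worst-case radial velocity)
f = 13.75 GHz = 1.375e+10 Hz
fd = 2*f*v/c = 2*1.375e+10*6936.6353/3.0e+08
fd = 635858.2395 Hz

635858.2395 Hz


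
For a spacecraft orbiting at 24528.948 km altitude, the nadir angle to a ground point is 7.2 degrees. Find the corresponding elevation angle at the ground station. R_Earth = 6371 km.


r = R_E + alt = 30899.9480 km
Law of sines in the satellite / Earth-center / ground-point triangle:
  sin(nadir)/R_E = sin(90 + el)/r  =>  cos(el) = (r/R_E)*sin(nadir)
cos(el) = (30899.9480 / 6371.0000) * sin(7.2 deg) = 0.6078779
el = arccos(0.6078779) = 52.5638 deg
(Earth-central angle = 90 - nadir - el = 30.2362 deg)

52.5638 degrees


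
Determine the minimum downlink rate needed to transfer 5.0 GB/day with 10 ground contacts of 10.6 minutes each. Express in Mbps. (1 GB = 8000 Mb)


total contact time = 10 * 10.6 * 60 = 6360.0000 s
data = 5.0 GB = 40000.0000 Mb
rate = 40000.0000 / 6360.0000 = 6.2893 Mbps

6.2893 Mbps


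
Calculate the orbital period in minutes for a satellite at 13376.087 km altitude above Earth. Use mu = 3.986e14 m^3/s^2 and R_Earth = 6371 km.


r = 19747.0870 km = 1.9747087e+07 m
T = 2*pi*sqrt(r^3/mu) = 2*pi*sqrt(7.7003261e+21 / 3.986e14)
T = 27616.3184 s = 460.2720 min

460.2720 minutes


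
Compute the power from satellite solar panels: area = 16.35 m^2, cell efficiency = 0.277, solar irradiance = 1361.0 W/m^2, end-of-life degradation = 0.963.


P = area * eta * S * degradation
P = 16.35 * 0.277 * 1361.0 * 0.963
P = 5935.8366 W

5935.8366 W


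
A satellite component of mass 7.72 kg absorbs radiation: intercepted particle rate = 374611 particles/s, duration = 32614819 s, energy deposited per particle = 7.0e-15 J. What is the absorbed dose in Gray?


Total energy deposited = rate * time * E_per
  = 374611 * 32614819 * 7.0e-15 = 0.08552509 J
Dose = E_total / mass = 0.08552509 / 7.72
Dose = 0.01107838 Gy

0.0111 Gy


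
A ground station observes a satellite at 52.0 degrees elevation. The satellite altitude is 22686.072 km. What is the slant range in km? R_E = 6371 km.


h = 22686.072 km, el = 52.0 deg
d = -R_E*sin(el) + sqrt((R_E*sin(el))^2 + 2*R_E*h + h^2)
d = -6371.0000*sin(0.9075712) + sqrt((6371.0000*0.7880108)^2 + 2*6371.0000*22686.072 + 22686.072^2)
d = 23770.6997 km

23770.6997 km


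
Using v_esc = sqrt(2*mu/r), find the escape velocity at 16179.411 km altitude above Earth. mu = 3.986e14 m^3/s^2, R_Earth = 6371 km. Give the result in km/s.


r = 6371.0 + 16179.411 = 22550.4110 km = 2.2550411e+07 m
v_esc = sqrt(2*mu/r) = sqrt(2*3.986e14 / 2.2550411e+07)
v_esc = 5945.7468 m/s = 5.9457 km/s

5.9457 km/s


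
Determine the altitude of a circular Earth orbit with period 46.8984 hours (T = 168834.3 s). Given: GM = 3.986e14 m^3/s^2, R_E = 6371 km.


T = 168834.3 s
r = (mu*T^2/(4*pi^2))^(1/3) = (3.986e14 * 168834.3^2 / (4*pi^2))^(1/3)
r = 6.6023667e+07 m = 66023.6668 km
alt = r - R_E = 66023.6668 - 6371 = 59652.6668 km

59652.6668 km


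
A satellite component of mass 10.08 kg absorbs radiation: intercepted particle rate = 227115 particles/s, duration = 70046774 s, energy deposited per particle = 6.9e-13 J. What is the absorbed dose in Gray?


Total energy deposited = rate * time * E_per
  = 227115 * 70046774 * 6.9e-13 = 10.9770 J
Dose = E_total / mass = 10.9770 / 10.08
Dose = 1.0890 Gy

1.0890 Gy


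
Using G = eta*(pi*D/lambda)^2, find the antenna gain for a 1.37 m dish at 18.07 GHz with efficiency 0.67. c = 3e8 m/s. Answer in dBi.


lambda = c/f = 3e8 / 1.807e+10 = 0.0166021 m
G = eta*(pi*D/lambda)^2 = 0.67*(pi*1.37/0.0166021)^2
G = 45028.7072 (linear)
G = 10*log10(45028.7072) = 46.5349 dBi

46.5349 dBi


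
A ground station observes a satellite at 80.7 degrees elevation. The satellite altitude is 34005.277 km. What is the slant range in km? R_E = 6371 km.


h = 34005.277 km, el = 80.7 deg
d = -R_E*sin(el) + sqrt((R_E*sin(el))^2 + 2*R_E*h + h^2)
d = -6371.0000*sin(1.4085) + sqrt((6371.0000*0.9868557)^2 + 2*6371.0000*34005.277 + 34005.277^2)
d = 34075.8902 km

34075.8902 km


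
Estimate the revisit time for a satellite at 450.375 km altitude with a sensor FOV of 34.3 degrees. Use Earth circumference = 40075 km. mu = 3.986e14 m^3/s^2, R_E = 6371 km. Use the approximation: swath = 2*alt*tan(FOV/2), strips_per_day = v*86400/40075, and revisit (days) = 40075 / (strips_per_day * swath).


swath = 2*450.375*tan(0.299324) = 277.9676 km
v = sqrt(mu/r) = 7644.2113 m/s = 7.6442 km/s
strips/day = v*86400/40075 = 7.6442*86400/40075 = 16.4806
coverage/day = strips * swath = 16.4806 * 277.9676 = 4581.0709 km
revisit = 40075 / 4581.0709 = 8.7480 days

8.7480 days


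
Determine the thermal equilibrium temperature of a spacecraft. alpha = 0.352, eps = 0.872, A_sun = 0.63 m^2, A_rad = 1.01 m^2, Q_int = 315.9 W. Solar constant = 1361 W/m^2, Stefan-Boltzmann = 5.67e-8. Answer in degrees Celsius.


Numerator = alpha*S*A_sun + Q_int = 0.352*1361*0.63 + 315.9 = 617.7154 W
Denominator = eps*sigma*A_rad = 0.872*5.67e-8*1.01 = 4.9936824e-08 W/K^4
T^4 = 1.2369937e+10 K^4
T = 333.4970 K = 60.3470 C

60.3470 degrees Celsius


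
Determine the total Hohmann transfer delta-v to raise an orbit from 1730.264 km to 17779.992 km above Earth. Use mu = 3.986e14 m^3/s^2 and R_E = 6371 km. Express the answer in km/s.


r1 = 8101.2640 km = 8.101264e+06 m
r2 = 24150.9920 km = 2.4150992e+07 m
dv1 = sqrt(mu/r1)*(sqrt(2*r2/(r1+r2)) - 1) = 1569.6706 m/s
dv2 = sqrt(mu/r2)*(1 - sqrt(2*r1/(r1+r2))) = 1183.1032 m/s
total dv = |dv1| + |dv2| = 1569.6706 + 1183.1032 = 2752.7738 m/s = 2.7528 km/s

2.7528 km/s


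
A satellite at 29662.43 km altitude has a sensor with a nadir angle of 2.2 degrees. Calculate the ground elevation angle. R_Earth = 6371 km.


r = R_E + alt = 36033.4300 km
Law of sines in the satellite / Earth-center / ground-point triangle:
  sin(nadir)/R_E = sin(90 + el)/r  =>  cos(el) = (r/R_E)*sin(nadir)
cos(el) = (36033.4300 / 6371.0000) * sin(2.2 deg) = 0.2171157
el = arccos(0.2171157) = 77.4603 deg
(Earth-central angle = 90 - nadir - el = 10.3397 deg)

77.4603 degrees


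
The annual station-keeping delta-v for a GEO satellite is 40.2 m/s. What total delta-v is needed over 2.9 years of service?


dV = rate * years = 40.2 * 2.9
dV = 116.5800 m/s

116.5800 m/s


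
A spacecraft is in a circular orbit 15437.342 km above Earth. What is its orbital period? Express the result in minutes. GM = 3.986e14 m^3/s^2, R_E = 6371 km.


r = 21808.3420 km = 2.1808342e+07 m
T = 2*pi*sqrt(r^3/mu) = 2*pi*sqrt(1.037213e+22 / 3.986e14)
T = 32051.2665 s = 534.1878 min

534.1878 minutes


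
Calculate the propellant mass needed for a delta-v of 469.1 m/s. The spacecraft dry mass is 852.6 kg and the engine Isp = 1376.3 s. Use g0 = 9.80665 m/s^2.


ve = Isp * g0 = 1376.3 * 9.80665 = 13496.892395 m/s
mass ratio = exp(dv/ve) = exp(469.1/13496.892395) = 1.03536720
m_prop = m_dry * (mr - 1) = 852.6 * (1.03536720 - 1)
m_prop = 30.1541 kg

30.1541 kg


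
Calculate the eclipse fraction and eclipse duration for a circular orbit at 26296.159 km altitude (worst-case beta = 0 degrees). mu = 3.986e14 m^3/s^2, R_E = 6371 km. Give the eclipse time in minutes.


r = 32667.1590 km
T = 979.3254 min
Eclipse fraction = arcsin(R_E/r)/pi = arcsin(6371.0000/32667.1590)/pi
= arcsin(0.1950277)/pi = 0.06247967
Eclipse duration = 0.06247967 * 979.3254 = 61.1879 min

61.1879 minutes


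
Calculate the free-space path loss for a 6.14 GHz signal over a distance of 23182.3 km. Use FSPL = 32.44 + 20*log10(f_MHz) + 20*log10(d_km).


f = 6.14 GHz = 6140.0000 MHz
d = 23182.3 km
FSPL = 32.44 + 20*log10(6140.0000) + 20*log10(23182.3)
FSPL = 32.44 + 75.7634 + 87.3031
FSPL = 195.5065 dB

195.5065 dB


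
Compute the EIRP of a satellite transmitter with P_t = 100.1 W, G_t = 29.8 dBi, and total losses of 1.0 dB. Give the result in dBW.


Pt = 100.1 W = 20.0043 dBW
EIRP = Pt_dBW + Gt - losses = 20.0043 + 29.8 - 1.0 = 48.8043 dBW

48.8043 dBW


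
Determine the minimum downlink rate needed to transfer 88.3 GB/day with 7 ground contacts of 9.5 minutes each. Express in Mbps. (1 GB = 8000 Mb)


total contact time = 7 * 9.5 * 60 = 3990.0000 s
data = 88.3 GB = 706400.0000 Mb
rate = 706400.0000 / 3990.0000 = 177.0426 Mbps

177.0426 Mbps


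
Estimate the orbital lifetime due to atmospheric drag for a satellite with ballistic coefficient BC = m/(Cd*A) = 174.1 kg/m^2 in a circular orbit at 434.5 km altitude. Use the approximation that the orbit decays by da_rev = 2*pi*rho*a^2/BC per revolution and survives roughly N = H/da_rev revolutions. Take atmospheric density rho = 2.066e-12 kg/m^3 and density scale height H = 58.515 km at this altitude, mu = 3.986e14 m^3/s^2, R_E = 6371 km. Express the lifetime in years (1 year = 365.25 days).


a = R_E + alt = 6805.5000 km = 6.8055e+06 m
da_rev = 2*pi*rho*a^2/BC = 2*pi*2.066e-12*(6.8055e+06)^2/174.1 = 3.453278 m per revolution
N = H/da_rev = 58515.0000 m / 3.453278 m = 16944.7716 revolutions
P = 2*pi*sqrt(a^3/mu) = 5587.2908 s
lifetime = N*P = 16944.7716 * 5587.2908 = 9.4675367e+07 s = 1095.7797 days
years = 1095.7797 / 365.25 = 3.0001 years

3.0001 years


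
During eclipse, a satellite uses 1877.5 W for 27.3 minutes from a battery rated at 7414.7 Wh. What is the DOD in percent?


E_used = P * t / 60 = 1877.5 * 27.3 / 60 = 854.2625 Wh
DOD = E_used / E_total * 100 = 854.2625 / 7414.7 * 100
DOD = 11.5212 %

11.5212 %


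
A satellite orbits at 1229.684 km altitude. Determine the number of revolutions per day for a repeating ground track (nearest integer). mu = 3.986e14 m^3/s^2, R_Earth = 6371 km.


r = 7.600684e+06 m
T = 2*pi*sqrt(r^3/mu) = 6594.6270 s = 109.9105 min
revs/day = 1440 / 109.9105 = 13.1016
Rounded: 13 revolutions per day

13 revolutions per day


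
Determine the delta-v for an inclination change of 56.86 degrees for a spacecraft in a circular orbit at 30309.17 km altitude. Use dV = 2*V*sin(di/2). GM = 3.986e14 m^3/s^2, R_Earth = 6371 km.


r = 36680.1700 km = 3.668017e+07 m
V = sqrt(mu/r) = 3296.4992 m/s
di = 56.86 deg = 0.9923942 rad
dV = 2*V*sin(di/2) = 2*3296.4992*sin(0.4961971)
dV = 3138.8259 m/s = 3.1388 km/s

3.1388 km/s


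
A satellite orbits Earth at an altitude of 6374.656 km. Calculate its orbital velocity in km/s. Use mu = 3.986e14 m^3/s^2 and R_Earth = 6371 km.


r = R_E + alt = 6371.0 + 6374.656 = 12745.6560 km = 1.2745656e+07 m
v = sqrt(mu/r) = sqrt(3.986e14 / 1.2745656e+07) = 5592.2625 m/s = 5.5923 km/s

5.5923 km/s


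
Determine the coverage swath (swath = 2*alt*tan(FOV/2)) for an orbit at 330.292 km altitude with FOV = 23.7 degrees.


FOV = 23.7 deg = 0.413643 rad
swath = 2 * alt * tan(FOV/2) = 2 * 330.292 * tan(0.2068215)
swath = 2 * 330.292 * 0.2098218
swath = 138.6049 km

138.6049 km


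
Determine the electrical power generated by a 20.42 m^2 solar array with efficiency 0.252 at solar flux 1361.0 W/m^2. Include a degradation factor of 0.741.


P = area * eta * S * degradation
P = 20.42 * 0.252 * 1361.0 * 0.741
P = 5189.5848 W

5189.5848 W


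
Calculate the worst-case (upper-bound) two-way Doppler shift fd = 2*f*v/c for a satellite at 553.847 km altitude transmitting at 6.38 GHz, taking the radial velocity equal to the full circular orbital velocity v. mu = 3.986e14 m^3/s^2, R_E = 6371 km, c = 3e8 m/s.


r = 6.924847e+06 m
v = sqrt(mu/r) = 7586.8860 m/s (worst-case radial velocity)
f = 6.38 GHz = 6.38e+09 Hz
fd = 2*f*v/c = 2*6.38e+09*7586.8860/3.0e+08
fd = 322695.5494 Hz

322695.5494 Hz


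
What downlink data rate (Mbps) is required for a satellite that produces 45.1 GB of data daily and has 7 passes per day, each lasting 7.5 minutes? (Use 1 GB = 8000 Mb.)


total contact time = 7 * 7.5 * 60 = 3150.0000 s
data = 45.1 GB = 360800.0000 Mb
rate = 360800.0000 / 3150.0000 = 114.5397 Mbps

114.5397 Mbps


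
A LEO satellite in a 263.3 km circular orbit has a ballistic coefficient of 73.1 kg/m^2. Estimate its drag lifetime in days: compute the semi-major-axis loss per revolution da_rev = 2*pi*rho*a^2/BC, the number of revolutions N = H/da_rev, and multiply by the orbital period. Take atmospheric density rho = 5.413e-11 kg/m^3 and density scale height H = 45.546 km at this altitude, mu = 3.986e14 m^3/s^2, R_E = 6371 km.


a = R_E + alt = 6634.3000 km = 6.6343e+06 m
da_rev = 2*pi*rho*a^2/BC = 2*pi*5.413e-11*(6.6343e+06)^2/73.1 = 204.781505 m per revolution
N = H/da_rev = 45546.0000 m / 204.781505 m = 222.4127 revolutions
P = 2*pi*sqrt(a^3/mu) = 5377.7905 s
lifetime = N*P = 222.4127 * 5377.7905 = 1.1960887e+06 s = 13.8436 days

13.8436 days


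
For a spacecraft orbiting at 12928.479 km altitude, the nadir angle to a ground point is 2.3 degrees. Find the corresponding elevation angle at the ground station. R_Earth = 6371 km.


r = R_E + alt = 19299.4790 km
Law of sines in the satellite / Earth-center / ground-point triangle:
  sin(nadir)/R_E = sin(90 + el)/r  =>  cos(el) = (r/R_E)*sin(nadir)
cos(el) = (19299.4790 / 6371.0000) * sin(2.3 deg) = 0.12157
el = arccos(0.12157) = 83.0173 deg
(Earth-central angle = 90 - nadir - el = 4.6827 deg)

83.0173 degrees


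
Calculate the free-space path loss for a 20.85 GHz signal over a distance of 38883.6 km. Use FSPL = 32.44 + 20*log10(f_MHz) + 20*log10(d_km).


f = 20.85 GHz = 20850.0000 MHz
d = 38883.6 km
FSPL = 32.44 + 20*log10(20850.0000) + 20*log10(38883.6)
FSPL = 32.44 + 86.3821 + 91.7953
FSPL = 210.6175 dB

210.6175 dB


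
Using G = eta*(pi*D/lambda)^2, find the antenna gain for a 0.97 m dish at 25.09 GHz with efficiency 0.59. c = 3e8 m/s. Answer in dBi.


lambda = c/f = 3e8 / 2.509e+10 = 0.01195695 m
G = eta*(pi*D/lambda)^2 = 0.59*(pi*0.97/0.01195695)^2
G = 38322.5182 (linear)
G = 10*log10(38322.5182) = 45.8345 dBi

45.8345 dBi


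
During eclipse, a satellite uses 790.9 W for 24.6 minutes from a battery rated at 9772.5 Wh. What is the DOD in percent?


E_used = P * t / 60 = 790.9 * 24.6 / 60 = 324.2690 Wh
DOD = E_used / E_total * 100 = 324.2690 / 9772.5 * 100
DOD = 3.3182 %

3.3182 %


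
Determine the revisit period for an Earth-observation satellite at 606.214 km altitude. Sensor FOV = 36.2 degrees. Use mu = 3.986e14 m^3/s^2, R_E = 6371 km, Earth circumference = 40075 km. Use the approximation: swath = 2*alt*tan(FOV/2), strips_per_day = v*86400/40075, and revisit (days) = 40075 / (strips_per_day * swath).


swath = 2*606.214*tan(0.3159046) = 396.2826 km
v = sqrt(mu/r) = 7558.3609 m/s = 7.5584 km/s
strips/day = v*86400/40075 = 7.5584*86400/40075 = 16.2955
coverage/day = strips * swath = 16.2955 * 396.2826 = 6457.6245 km
revisit = 40075 / 6457.6245 = 6.2058 days

6.2058 days


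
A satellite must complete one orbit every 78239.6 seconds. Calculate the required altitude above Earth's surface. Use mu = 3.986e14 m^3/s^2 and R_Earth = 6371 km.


T = 78239.6 s
r = (mu*T^2/(4*pi^2))^(1/3) = (3.986e14 * 78239.6^2 / (4*pi^2))^(1/3)
r = 3.9537597e+07 m = 39537.5967 km
alt = r - R_E = 39537.5967 - 6371 = 33166.5967 km

33166.5967 km


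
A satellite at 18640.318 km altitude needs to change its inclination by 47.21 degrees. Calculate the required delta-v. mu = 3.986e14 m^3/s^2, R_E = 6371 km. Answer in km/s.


r = 25011.3180 km = 2.5011318e+07 m
V = sqrt(mu/r) = 3992.0903 m/s
di = 47.21 deg = 0.8239699 rad
dV = 2*V*sin(di/2) = 2*3992.0903*sin(0.411985)
dV = 3197.0975 m/s = 3.1971 km/s

3.1971 km/s


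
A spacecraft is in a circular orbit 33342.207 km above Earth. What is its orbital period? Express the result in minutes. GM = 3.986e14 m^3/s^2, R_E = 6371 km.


r = 39713.2070 km = 3.9713207e+07 m
T = 2*pi*sqrt(r^3/mu) = 2*pi*sqrt(6.263324e+22 / 3.986e14)
T = 78761.4423 s = 1312.6907 min

1312.6907 minutes
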